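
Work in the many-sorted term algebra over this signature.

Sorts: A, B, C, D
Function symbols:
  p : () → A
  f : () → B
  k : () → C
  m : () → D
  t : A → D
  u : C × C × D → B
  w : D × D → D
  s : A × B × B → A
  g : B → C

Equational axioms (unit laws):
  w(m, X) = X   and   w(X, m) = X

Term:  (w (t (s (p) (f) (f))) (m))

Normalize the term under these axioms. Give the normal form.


normal form = (t (s (p) (f) (f)))

1. (w (t (s (p) (f) (f))) (m))  →  (t (s (p) (f) (f)))


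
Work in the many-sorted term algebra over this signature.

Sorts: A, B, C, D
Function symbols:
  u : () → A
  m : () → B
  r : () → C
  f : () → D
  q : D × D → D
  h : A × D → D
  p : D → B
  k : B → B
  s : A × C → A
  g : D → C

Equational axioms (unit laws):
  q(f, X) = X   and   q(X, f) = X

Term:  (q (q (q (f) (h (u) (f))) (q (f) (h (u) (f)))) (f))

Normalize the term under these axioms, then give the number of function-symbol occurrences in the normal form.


size = 7

1. (q (q (q (f) (h (u) (f))) (q (f) (h (u) (f)))) (f))  →  (q (q (f) (h (u) (f))) (q (f) (h (u) (f))))
2. (q (q (f) (h (u) (f))) (q (f) (h (u) (f))))  →  (q (h (u) (f)) (q (f) (h (u) (f))))
3. (q (h (u) (f)) (q (f) (h (u) (f))))  →  (q (h (u) (f)) (h (u) (f)))
normal form: (q (h (u) (f)) (h (u) (f)))


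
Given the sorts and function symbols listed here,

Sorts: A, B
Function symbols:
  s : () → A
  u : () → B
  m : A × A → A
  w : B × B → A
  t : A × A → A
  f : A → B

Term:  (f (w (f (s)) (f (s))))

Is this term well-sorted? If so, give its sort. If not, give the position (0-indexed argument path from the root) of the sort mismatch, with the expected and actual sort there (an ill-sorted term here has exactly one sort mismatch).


      (s) : A
    (f (s)) : B
      (s) : A
    (f (s)) : B
  (w (f (s)) (f (s))) : A
(f (w (f (s)) (f (s)))) : B

well-sorted; sort = B


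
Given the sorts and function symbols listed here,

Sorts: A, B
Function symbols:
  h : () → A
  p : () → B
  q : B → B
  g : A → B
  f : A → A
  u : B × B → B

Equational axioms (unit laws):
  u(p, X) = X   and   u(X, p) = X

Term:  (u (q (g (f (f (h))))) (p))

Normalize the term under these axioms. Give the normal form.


1. (u (q (g (f (f (h))))) (p))  →  (q (g (f (f (h)))))

normal form = (q (g (f (f (h)))))


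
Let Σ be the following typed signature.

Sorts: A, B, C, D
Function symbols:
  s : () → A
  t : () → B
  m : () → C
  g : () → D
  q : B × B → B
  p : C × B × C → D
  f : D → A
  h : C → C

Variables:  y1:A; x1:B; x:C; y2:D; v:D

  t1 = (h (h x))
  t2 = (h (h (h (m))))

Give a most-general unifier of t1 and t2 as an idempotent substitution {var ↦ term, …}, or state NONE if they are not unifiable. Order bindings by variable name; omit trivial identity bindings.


{x ↦ (h (m))}


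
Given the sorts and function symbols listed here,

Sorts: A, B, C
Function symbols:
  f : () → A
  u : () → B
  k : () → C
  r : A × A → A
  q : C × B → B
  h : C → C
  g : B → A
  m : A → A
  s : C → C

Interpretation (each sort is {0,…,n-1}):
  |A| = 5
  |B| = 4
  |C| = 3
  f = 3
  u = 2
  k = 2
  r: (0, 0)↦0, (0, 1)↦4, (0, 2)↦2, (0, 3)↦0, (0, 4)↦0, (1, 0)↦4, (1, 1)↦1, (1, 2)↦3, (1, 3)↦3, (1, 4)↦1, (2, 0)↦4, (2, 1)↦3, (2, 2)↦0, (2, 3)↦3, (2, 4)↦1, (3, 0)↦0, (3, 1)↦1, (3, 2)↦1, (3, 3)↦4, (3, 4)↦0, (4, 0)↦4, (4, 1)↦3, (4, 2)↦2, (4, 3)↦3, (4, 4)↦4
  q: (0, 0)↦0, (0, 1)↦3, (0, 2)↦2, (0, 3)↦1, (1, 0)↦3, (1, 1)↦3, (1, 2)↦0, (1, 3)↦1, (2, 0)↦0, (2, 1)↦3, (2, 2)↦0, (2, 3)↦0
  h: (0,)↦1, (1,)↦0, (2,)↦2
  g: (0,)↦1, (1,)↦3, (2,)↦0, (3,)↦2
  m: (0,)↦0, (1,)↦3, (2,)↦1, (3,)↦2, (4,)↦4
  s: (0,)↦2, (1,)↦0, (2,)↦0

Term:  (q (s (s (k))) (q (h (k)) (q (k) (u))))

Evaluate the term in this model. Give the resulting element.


value = 0

  k = 2
  (s (k)) = s(2,) = 0
  (s (s (k))) = s(0,) = 2
  k = 2
  (h (k)) = h(2,) = 2
  k = 2
  u = 2
  (q (k) (u)) = q(2, 2) = 0
  (q (h (k)) (q (k) (u))) = q(2, 0) = 0
  (q (s (s (k))) (q (h (k)) (q (k) (u)))) = q(2, 0) = 0


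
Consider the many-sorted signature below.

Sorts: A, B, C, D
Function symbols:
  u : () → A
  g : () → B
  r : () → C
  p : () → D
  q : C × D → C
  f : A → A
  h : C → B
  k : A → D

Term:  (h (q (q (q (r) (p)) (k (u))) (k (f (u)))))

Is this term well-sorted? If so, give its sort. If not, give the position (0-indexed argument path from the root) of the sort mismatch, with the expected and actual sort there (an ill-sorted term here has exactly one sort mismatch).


well-sorted; sort = B

        (r) : C
        (p) : D
      (q (r) (p)) : C
        (u) : A
      (k (u)) : D
    (q (q (r) (p)) (k (u))) : C
        (u) : A
      (f (u)) : A
    (k (f (u))) : D
  (q (q (q (r) (p)) (k (u))) (k (f (u)))) : C
(h (q (q (q (r) (p)) (k (u))) (k (f (u))))) : B


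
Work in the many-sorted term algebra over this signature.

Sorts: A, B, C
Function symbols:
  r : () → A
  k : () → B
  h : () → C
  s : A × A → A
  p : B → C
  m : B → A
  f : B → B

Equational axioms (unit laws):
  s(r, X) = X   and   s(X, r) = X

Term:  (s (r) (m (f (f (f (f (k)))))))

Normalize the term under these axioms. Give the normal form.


normal form = (m (f (f (f (f (k))))))

1. (s (r) (m (f (f (f (f (k)))))))  →  (m (f (f (f (f (k))))))


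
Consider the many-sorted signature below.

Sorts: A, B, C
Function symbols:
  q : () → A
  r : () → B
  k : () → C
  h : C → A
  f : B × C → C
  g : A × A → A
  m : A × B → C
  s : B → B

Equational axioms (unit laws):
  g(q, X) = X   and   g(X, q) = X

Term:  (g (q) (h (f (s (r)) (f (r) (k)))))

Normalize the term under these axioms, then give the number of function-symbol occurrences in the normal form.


size = 7

1. (g (q) (h (f (s (r)) (f (r) (k)))))  →  (h (f (s (r)) (f (r) (k))))
normal form: (h (f (s (r)) (f (r) (k))))


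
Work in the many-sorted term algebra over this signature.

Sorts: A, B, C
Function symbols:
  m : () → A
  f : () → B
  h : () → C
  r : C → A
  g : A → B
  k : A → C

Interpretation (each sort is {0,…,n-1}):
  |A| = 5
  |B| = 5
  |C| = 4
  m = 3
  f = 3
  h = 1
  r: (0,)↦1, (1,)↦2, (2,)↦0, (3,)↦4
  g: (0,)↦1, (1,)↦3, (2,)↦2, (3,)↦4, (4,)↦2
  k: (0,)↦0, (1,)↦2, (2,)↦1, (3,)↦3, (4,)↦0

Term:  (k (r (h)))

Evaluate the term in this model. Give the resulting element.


value = 1

  h = 1
  (r (h)) = r(1,) = 2
  (k (r (h))) = k(2,) = 1


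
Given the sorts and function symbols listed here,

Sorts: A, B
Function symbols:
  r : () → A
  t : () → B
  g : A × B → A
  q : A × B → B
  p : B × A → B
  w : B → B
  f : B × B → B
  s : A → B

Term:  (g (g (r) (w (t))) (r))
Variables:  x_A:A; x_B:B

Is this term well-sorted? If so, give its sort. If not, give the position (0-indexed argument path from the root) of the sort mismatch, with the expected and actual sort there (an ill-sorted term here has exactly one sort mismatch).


ill-sorted at position [1]: expected B, got A

    (r) : A
      (t) : B
    (w (t)) : B
  (g (r) (w (t))) : A
  (r) : A
(g (g (r) (w (t))) (r)) : ✗ arg 1 at [1] has sort A, expected B


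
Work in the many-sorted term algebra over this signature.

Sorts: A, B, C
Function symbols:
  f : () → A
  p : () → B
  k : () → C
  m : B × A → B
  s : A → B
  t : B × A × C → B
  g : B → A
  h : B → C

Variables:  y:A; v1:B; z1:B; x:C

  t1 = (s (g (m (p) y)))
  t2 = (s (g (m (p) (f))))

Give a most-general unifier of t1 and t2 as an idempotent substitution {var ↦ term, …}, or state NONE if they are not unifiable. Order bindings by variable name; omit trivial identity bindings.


{y ↦ (f)}


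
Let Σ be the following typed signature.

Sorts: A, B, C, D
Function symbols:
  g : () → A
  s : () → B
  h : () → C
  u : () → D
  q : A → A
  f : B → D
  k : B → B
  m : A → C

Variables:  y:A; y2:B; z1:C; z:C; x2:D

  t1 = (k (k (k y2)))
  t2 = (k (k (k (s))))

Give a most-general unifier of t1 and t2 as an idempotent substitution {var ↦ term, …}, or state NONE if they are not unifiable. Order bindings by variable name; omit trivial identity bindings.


{y2 ↦ (s)}


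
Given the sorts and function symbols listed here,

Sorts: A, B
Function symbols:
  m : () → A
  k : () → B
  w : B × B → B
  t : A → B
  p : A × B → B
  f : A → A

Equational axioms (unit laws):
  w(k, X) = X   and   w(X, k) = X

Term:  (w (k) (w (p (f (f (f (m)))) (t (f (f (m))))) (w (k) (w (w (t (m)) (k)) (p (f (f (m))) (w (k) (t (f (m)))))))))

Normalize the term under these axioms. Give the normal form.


normal form = (w (p (f (f (f (m)))) (t (f (f (m))))) (w (t (m)) (p (f (f (m))) (t (f (m))))))

1. (w (k) (w (p (f (f (f (m)))) (t (f (f (m))))) (w (k) (w (w (t (m)) (k)) (p (f (f (m))) (w (k) (t (f (m)))))))))  →  (w (p (f (f (f (m)))) (t (f (f (m))))) (w (k) (w (w (t (m)) (k)) (p (f (f (m))) (w (k) (t (f (m))))))))
2. (w (p (f (f (f (m)))) (t (f (f (m))))) (w (k) (w (w (t (m)) (k)) (p (f (f (m))) (w (k) (t (f (m))))))))  →  (w (p (f (f (f (m)))) (t (f (f (m))))) (w (w (t (m)) (k)) (p (f (f (m))) (w (k) (t (f (m)))))))
3. (w (p (f (f (f (m)))) (t (f (f (m))))) (w (w (t (m)) (k)) (p (f (f (m))) (w (k) (t (f (m)))))))  →  (w (p (f (f (f (m)))) (t (f (f (m))))) (w (t (m)) (p (f (f (m))) (w (k) (t (f (m)))))))
4. (w (p (f (f (f (m)))) (t (f (f (m))))) (w (t (m)) (p (f (f (m))) (w (k) (t (f (m)))))))  →  (w (p (f (f (f (m)))) (t (f (f (m))))) (w (t (m)) (p (f (f (m))) (t (f (m))))))


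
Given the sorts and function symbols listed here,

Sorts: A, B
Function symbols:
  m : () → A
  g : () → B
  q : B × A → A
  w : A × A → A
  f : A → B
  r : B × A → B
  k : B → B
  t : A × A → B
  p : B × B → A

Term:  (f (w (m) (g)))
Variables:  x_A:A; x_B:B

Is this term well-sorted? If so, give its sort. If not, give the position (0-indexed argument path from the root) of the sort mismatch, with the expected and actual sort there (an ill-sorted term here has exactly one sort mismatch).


ill-sorted at position [0, 1]: expected A, got B

    (m) : A
    (g) : B
  (w (m) (g)) : ✗ arg 1 at [0, 1] has sort B, expected A


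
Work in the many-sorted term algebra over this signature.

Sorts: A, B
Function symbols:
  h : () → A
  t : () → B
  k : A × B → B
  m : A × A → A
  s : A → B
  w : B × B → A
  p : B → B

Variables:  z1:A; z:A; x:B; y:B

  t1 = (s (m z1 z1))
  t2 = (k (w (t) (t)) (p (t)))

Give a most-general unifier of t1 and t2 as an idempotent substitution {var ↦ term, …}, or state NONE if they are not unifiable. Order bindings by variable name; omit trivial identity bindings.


NONE (not unifiable)

head clash or occurs-check failure — not unifiable


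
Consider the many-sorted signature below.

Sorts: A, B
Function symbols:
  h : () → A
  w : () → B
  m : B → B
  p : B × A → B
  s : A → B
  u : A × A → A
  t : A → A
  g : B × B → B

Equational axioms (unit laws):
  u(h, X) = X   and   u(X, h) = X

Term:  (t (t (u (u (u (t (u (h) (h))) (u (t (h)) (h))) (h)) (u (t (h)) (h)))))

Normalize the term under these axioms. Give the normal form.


1. (t (t (u (u (u (t (u (h) (h))) (u (t (h)) (h))) (h)) (u (t (h)) (h)))))  →  (t (t (u (u (t (u (h) (h))) (u (t (h)) (h))) (u (t (h)) (h)))))
2. (t (t (u (u (t (u (h) (h))) (u (t (h)) (h))) (u (t (h)) (h)))))  →  (t (t (u (u (t (h)) (u (t (h)) (h))) (u (t (h)) (h)))))
3. (t (t (u (u (t (h)) (u (t (h)) (h))) (u (t (h)) (h)))))  →  (t (t (u (u (t (h)) (t (h))) (u (t (h)) (h)))))
4. (t (t (u (u (t (h)) (t (h))) (u (t (h)) (h)))))  →  (t (t (u (u (t (h)) (t (h))) (t (h)))))

normal form = (t (t (u (u (t (h)) (t (h))) (t (h)))))


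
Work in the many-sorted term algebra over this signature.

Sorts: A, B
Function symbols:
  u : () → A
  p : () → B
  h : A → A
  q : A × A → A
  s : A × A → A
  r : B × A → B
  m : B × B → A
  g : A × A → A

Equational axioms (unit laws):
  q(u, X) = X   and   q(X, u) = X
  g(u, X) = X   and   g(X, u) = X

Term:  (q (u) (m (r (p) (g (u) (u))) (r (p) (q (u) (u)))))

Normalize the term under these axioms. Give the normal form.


normal form = (m (r (p) (u)) (r (p) (u)))

1. (q (u) (m (r (p) (g (u) (u))) (r (p) (q (u) (u)))))  →  (m (r (p) (g (u) (u))) (r (p) (q (u) (u))))
2. (m (r (p) (g (u) (u))) (r (p) (q (u) (u))))  →  (m (r (p) (u)) (r (p) (q (u) (u))))
3. (m (r (p) (u)) (r (p) (q (u) (u))))  →  (m (r (p) (u)) (r (p) (u)))


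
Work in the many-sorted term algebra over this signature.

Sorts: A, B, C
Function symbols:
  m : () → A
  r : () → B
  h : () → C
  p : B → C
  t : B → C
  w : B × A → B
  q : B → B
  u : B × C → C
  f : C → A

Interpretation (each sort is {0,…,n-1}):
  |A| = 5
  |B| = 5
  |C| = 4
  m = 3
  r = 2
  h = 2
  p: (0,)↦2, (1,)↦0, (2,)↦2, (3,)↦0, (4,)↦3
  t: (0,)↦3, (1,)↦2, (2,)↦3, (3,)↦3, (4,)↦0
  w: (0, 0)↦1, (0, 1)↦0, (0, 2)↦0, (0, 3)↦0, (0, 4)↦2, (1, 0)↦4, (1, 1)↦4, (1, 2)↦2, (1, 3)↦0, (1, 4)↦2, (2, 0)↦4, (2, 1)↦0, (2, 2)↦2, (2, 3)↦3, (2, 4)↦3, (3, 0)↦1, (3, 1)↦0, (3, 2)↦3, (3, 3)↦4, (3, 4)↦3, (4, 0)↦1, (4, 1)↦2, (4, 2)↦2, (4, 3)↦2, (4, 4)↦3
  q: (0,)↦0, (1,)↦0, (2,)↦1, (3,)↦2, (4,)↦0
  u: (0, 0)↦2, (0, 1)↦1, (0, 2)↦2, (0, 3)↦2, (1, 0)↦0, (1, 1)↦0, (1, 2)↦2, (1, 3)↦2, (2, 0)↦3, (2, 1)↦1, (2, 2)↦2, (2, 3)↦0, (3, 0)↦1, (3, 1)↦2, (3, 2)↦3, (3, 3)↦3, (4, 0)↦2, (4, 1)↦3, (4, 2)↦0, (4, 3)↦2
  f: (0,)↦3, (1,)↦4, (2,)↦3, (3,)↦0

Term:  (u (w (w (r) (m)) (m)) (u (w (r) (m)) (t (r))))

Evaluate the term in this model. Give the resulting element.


value = 2

  r = 2
  m = 3
  (w (r) (m)) = w(2, 3) = 3
  m = 3
  (w (w (r) (m)) (m)) = w(3, 3) = 4
  r = 2
  m = 3
  (w (r) (m)) = w(2, 3) = 3
  r = 2
  (t (r)) = t(2,) = 3
  (u (w (r) (m)) (t (r))) = u(3, 3) = 3
  (u (w (w (r) (m)) (m)) (u (w (r) (m)) (t (r)))) = u(4, 3) = 2


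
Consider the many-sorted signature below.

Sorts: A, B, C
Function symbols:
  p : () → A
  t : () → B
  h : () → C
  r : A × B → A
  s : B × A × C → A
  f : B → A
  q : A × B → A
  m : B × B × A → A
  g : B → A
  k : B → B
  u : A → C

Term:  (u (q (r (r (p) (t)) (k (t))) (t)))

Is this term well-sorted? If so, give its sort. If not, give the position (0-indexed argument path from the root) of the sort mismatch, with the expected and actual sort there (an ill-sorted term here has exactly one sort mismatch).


well-sorted; sort = C

        (p) : A
        (t) : B
      (r (p) (t)) : A
        (t) : B
      (k (t)) : B
    (r (r (p) (t)) (k (t))) : A
    (t) : B
  (q (r (r (p) (t)) (k (t))) (t)) : A
(u (q (r (r (p) (t)) (k (t))) (t))) : C


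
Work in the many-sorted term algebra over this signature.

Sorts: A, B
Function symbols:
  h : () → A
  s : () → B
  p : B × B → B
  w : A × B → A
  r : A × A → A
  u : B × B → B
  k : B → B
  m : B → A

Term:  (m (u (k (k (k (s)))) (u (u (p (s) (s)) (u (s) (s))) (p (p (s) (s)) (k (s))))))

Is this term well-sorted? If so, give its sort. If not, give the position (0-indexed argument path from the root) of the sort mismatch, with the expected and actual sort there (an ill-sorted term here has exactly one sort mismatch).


          (s) : B
        (k (s)) : B
      (k (k (s))) : B
    (k (k (k (s)))) : B
          (s) : B
          (s) : B
        (p (s) (s)) : B
          (s) : B
          (s) : B
        (u (s) (s)) : B
      (u (p (s) (s)) (u (s) (s))) : B
          (s) : B
          (s) : B
        (p (s) (s)) : B
          (s) : B
        (k (s)) : B
      (p (p (s) (s)) (k (s))) : B
    (u (u (p (s) (s)) (u (s) (s))) (p (p (s) (s)) (k (s)))) : B
  (u (k (k (k (s)))) (u (u (p (s) (s)) (u (s) (s))) (p (p (s) (s)) (k (s))))) : B
(m (u (k (k (k (s)))) (u (u (p (s) (s)) (u (s) (s))) (p (p (s) (s)) (k (s)))))) : A

well-sorted; sort = A


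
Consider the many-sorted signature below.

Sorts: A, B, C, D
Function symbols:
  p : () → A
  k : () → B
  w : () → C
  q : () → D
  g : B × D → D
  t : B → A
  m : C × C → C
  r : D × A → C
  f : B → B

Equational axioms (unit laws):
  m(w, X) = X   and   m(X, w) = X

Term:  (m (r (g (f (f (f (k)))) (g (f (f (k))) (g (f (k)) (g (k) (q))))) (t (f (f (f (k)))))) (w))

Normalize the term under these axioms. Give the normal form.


normal form = (r (g (f (f (f (k)))) (g (f (f (k))) (g (f (k)) (g (k) (q))))) (t (f (f (f (k))))))

1. (m (r (g (f (f (f (k)))) (g (f (f (k))) (g (f (k)) (g (k) (q))))) (t (f (f (f (k)))))) (w))  →  (r (g (f (f (f (k)))) (g (f (f (k))) (g (f (k)) (g (k) (q))))) (t (f (f (f (k))))))


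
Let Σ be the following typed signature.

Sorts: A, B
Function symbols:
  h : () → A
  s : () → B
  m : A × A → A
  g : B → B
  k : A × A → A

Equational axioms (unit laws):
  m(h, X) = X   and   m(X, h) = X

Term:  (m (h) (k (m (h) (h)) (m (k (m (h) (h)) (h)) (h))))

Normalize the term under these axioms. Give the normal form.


normal form = (k (h) (k (h) (h)))

1. (m (h) (k (m (h) (h)) (m (k (m (h) (h)) (h)) (h))))  →  (k (m (h) (h)) (m (k (m (h) (h)) (h)) (h)))
2. (k (m (h) (h)) (m (k (m (h) (h)) (h)) (h)))  →  (k (h) (m (k (m (h) (h)) (h)) (h)))
3. (k (h) (m (k (m (h) (h)) (h)) (h)))  →  (k (h) (k (m (h) (h)) (h)))
4. (k (h) (k (m (h) (h)) (h)))  →  (k (h) (k (h) (h)))


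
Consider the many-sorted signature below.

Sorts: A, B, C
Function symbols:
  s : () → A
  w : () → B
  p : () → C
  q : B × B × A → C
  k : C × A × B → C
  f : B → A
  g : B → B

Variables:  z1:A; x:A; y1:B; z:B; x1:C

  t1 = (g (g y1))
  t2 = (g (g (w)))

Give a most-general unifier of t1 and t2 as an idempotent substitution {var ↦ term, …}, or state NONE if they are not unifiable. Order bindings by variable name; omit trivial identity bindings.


{y1 ↦ (w)}


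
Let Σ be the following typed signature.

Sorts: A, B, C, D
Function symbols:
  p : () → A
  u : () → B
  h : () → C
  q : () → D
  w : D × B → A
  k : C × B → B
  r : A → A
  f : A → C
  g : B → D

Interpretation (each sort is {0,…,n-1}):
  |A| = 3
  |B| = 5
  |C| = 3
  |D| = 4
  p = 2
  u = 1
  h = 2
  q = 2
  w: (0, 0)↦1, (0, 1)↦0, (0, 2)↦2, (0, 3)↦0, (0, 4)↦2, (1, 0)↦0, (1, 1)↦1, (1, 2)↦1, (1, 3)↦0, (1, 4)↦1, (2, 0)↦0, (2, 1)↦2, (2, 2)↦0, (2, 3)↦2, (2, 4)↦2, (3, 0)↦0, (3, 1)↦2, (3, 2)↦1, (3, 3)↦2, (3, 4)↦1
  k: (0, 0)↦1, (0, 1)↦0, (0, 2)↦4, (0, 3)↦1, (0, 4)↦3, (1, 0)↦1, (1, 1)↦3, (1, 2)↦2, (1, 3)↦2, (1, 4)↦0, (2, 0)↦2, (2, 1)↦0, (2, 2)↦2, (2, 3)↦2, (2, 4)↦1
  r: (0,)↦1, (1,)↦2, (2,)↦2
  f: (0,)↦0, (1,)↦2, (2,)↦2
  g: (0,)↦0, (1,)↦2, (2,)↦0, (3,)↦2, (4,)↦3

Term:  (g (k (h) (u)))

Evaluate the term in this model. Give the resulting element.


  h = 2
  u = 1
  (k (h) (u)) = k(2, 1) = 0
  (g (k (h) (u))) = g(0,) = 0

value = 0


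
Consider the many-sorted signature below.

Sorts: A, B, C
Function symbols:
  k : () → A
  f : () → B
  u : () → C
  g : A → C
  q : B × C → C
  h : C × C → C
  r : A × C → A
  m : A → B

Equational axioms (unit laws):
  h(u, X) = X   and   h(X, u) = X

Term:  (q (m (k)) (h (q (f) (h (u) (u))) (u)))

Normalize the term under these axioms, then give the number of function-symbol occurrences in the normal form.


size = 6

1. (q (m (k)) (h (q (f) (h (u) (u))) (u)))  →  (q (m (k)) (q (f) (h (u) (u))))
2. (q (m (k)) (q (f) (h (u) (u))))  →  (q (m (k)) (q (f) (u)))
normal form: (q (m (k)) (q (f) (u)))


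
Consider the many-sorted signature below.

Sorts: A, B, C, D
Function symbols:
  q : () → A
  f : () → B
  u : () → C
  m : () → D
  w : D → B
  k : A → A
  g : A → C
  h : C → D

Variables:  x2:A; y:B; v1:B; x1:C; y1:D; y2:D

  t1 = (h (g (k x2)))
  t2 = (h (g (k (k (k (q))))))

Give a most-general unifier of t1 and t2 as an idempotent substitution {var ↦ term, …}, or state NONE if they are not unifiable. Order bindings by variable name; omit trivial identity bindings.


{x2 ↦ (k (k (q)))}


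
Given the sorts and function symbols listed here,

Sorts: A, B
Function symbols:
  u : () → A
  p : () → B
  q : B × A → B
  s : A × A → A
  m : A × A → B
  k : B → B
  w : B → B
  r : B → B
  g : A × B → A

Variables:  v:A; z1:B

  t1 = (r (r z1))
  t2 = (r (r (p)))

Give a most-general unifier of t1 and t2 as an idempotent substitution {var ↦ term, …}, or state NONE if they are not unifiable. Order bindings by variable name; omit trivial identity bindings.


{z1 ↦ (p)}


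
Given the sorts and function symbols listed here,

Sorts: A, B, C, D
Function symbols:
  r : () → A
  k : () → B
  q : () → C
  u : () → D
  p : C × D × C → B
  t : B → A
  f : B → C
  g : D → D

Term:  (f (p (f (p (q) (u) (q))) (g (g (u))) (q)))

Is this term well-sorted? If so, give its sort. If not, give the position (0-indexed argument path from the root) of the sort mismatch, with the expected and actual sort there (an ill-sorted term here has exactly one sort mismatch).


well-sorted; sort = C

        (q) : C
        (u) : D
        (q) : C
      (p (q) (u) (q)) : B
    (f (p (q) (u) (q))) : C
        (u) : D
      (g (u)) : D
    (g (g (u))) : D
    (q) : C
  (p (f (p (q) (u) (q))) (g (g (u))) (q)) : B
(f (p (f (p (q) (u) (q))) (g (g (u))) (q))) : C


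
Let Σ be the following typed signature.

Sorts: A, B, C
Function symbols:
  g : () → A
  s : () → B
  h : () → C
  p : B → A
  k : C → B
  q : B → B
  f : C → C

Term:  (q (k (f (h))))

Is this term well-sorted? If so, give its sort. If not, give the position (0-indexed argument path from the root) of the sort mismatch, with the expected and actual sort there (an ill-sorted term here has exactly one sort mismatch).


well-sorted; sort = B

      (h) : C
    (f (h)) : C
  (k (f (h))) : B
(q (k (f (h)))) : B


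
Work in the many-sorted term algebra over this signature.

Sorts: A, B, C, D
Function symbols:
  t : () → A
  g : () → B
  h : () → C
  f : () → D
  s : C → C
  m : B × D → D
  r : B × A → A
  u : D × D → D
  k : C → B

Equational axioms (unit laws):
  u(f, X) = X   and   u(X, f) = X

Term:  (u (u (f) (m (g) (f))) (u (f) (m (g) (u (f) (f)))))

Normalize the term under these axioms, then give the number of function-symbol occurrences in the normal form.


size = 7

1. (u (u (f) (m (g) (f))) (u (f) (m (g) (u (f) (f)))))  →  (u (m (g) (f)) (u (f) (m (g) (u (f) (f)))))
2. (u (m (g) (f)) (u (f) (m (g) (u (f) (f)))))  →  (u (m (g) (f)) (m (g) (u (f) (f))))
3. (u (m (g) (f)) (m (g) (u (f) (f))))  →  (u (m (g) (f)) (m (g) (f)))
normal form: (u (m (g) (f)) (m (g) (f)))


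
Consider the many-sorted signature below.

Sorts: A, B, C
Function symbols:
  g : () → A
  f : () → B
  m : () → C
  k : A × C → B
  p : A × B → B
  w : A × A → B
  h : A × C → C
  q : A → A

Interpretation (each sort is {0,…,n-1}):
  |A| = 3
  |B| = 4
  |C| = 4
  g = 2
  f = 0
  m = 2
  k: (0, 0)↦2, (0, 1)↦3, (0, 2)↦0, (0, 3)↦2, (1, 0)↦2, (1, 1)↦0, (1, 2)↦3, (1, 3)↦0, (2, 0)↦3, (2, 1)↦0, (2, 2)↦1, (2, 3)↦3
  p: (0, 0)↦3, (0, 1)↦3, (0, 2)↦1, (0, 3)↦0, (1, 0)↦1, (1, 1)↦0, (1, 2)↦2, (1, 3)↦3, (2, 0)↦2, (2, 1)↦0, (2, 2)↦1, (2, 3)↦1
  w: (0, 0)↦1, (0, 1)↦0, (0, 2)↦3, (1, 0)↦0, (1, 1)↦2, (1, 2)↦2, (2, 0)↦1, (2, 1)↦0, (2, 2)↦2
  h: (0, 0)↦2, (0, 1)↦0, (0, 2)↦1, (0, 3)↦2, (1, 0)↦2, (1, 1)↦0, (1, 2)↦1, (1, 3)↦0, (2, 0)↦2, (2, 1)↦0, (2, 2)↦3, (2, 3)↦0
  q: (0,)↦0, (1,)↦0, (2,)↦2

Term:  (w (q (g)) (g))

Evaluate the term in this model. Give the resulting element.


value = 2

  g = 2
  (q (g)) = q(2,) = 2
  g = 2
  (w (q (g)) (g)) = w(2, 2) = 2


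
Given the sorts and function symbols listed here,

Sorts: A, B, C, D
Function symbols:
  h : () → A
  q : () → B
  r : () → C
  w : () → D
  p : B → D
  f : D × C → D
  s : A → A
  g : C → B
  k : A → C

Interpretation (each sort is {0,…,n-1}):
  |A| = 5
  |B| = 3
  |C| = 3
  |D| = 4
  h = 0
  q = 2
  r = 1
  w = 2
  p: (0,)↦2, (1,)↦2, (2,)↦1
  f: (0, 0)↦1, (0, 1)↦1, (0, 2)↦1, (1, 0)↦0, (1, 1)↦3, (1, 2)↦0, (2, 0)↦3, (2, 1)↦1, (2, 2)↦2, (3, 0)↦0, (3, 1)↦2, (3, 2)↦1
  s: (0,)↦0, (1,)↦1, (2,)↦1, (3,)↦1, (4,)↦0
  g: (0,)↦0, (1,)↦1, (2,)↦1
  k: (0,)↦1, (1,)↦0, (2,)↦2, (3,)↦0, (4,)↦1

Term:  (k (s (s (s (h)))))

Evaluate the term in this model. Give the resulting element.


value = 1

  h = 0
  (s (h)) = s(0,) = 0
  (s (s (h))) = s(0,) = 0
  (s (s (s (h)))) = s(0,) = 0
  (k (s (s (s (h))))) = k(0,) = 1


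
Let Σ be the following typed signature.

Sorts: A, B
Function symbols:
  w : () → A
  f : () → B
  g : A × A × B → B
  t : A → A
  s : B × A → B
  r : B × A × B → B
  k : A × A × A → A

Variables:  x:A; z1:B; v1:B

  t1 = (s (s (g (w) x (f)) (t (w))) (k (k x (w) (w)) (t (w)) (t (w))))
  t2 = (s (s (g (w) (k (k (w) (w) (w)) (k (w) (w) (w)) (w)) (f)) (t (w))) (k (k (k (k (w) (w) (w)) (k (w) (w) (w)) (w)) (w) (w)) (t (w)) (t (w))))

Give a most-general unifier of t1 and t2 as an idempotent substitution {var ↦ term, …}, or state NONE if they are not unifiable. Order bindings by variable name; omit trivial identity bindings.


{x ↦ (k (k (w) (w) (w)) (k (w) (w) (w)) (w))}


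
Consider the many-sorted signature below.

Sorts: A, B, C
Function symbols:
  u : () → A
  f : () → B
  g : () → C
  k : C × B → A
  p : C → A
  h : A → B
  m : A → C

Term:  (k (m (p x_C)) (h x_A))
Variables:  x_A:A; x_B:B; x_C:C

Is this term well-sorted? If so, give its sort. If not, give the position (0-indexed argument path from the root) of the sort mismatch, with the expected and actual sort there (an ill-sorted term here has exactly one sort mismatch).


      x_C : C
    (p x_C) : A
  (m (p x_C)) : C
    x_A : A
  (h x_A) : B
(k (m (p x_C)) (h x_A)) : A

well-sorted; sort = A


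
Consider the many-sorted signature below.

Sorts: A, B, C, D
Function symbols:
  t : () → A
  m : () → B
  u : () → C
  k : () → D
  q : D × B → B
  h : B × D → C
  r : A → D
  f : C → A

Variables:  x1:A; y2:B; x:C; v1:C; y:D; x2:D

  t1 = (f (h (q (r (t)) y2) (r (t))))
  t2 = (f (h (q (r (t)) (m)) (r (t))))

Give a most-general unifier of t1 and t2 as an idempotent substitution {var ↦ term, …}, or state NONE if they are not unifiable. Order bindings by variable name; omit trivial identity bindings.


{y2 ↦ (m)}


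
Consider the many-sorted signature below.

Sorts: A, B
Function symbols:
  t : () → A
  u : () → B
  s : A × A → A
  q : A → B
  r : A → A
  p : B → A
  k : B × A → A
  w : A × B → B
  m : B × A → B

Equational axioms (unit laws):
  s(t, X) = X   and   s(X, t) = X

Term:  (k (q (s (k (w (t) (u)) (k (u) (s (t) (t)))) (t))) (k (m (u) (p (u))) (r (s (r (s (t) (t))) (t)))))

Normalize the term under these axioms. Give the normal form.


normal form = (k (q (k (w (t) (u)) (k (u) (t)))) (k (m (u) (p (u))) (r (r (t)))))

1. (k (q (s (k (w (t) (u)) (k (u) (s (t) (t)))) (t))) (k (m (u) (p (u))) (r (s (r (s (t) (t))) (t)))))  →  (k (q (k (w (t) (u)) (k (u) (s (t) (t))))) (k (m (u) (p (u))) (r (s (r (s (t) (t))) (t)))))
2. (k (q (k (w (t) (u)) (k (u) (s (t) (t))))) (k (m (u) (p (u))) (r (s (r (s (t) (t))) (t)))))  →  (k (q (k (w (t) (u)) (k (u) (t)))) (k (m (u) (p (u))) (r (s (r (s (t) (t))) (t)))))
3. (k (q (k (w (t) (u)) (k (u) (t)))) (k (m (u) (p (u))) (r (s (r (s (t) (t))) (t)))))  →  (k (q (k (w (t) (u)) (k (u) (t)))) (k (m (u) (p (u))) (r (r (s (t) (t))))))
4. (k (q (k (w (t) (u)) (k (u) (t)))) (k (m (u) (p (u))) (r (r (s (t) (t))))))  →  (k (q (k (w (t) (u)) (k (u) (t)))) (k (m (u) (p (u))) (r (r (t)))))


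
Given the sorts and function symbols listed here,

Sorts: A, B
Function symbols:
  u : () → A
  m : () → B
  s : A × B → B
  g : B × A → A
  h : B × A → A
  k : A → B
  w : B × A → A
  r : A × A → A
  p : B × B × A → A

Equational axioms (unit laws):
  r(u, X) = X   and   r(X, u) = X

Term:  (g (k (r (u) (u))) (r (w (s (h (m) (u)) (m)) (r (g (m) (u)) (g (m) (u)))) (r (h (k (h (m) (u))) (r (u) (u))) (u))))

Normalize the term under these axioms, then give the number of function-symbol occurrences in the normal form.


1. (g (k (r (u) (u))) (r (w (s (h (m) (u)) (m)) (r (g (m) (u)) (g (m) (u)))) (r (h (k (h (m) (u))) (r (u) (u))) (u))))  →  (g (k (u)) (r (w (s (h (m) (u)) (m)) (r (g (m) (u)) (g (m) (u)))) (r (h (k (h (m) (u))) (r (u) (u))) (u))))
2. (g (k (u)) (r (w (s (h (m) (u)) (m)) (r (g (m) (u)) (g (m) (u)))) (r (h (k (h (m) (u))) (r (u) (u))) (u))))  →  (g (k (u)) (r (w (s (h (m) (u)) (m)) (r (g (m) (u)) (g (m) (u)))) (h (k (h (m) (u))) (r (u) (u)))))
3. (g (k (u)) (r (w (s (h (m) (u)) (m)) (r (g (m) (u)) (g (m) (u)))) (h (k (h (m) (u))) (r (u) (u)))))  →  (g (k (u)) (r (w (s (h (m) (u)) (m)) (r (g (m) (u)) (g (m) (u)))) (h (k (h (m) (u))) (u))))
normal form: (g (k (u)) (r (w (s (h (m) (u)) (m)) (r (g (m) (u)) (g (m) (u)))) (h (k (h (m) (u))) (u))))

size = 23


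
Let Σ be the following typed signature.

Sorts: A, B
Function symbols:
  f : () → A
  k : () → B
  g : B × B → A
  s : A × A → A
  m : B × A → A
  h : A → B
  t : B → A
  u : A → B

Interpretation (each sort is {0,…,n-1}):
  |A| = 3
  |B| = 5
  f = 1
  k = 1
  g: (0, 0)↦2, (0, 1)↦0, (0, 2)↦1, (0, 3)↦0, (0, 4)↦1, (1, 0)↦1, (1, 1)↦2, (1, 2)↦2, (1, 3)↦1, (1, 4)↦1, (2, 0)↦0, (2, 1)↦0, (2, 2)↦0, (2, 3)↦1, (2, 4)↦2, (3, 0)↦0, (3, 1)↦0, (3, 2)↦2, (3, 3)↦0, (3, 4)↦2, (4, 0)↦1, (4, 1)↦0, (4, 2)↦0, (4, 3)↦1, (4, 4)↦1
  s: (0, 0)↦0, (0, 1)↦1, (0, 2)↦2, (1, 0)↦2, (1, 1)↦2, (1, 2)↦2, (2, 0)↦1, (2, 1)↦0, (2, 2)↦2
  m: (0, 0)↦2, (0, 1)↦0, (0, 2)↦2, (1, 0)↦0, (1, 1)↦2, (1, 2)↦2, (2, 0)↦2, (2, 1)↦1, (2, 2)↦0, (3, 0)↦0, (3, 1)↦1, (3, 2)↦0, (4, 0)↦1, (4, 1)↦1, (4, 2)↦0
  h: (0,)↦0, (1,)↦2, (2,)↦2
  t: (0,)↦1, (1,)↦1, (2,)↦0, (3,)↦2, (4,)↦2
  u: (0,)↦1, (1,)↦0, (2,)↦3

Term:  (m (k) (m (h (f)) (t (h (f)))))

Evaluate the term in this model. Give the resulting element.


value = 2

  k = 1
  f = 1
  (h (f)) = h(1,) = 2
  f = 1
  (h (f)) = h(1,) = 2
  (t (h (f))) = t(2,) = 0
  (m (h (f)) (t (h (f)))) = m(2, 0) = 2
  (m (k) (m (h (f)) (t (h (f))))) = m(1, 2) = 2


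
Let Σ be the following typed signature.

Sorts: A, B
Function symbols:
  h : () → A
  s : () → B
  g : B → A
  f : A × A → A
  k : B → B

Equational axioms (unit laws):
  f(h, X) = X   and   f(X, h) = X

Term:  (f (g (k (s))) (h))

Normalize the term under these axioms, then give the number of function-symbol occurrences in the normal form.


size = 3

1. (f (g (k (s))) (h))  →  (g (k (s)))
normal form: (g (k (s)))


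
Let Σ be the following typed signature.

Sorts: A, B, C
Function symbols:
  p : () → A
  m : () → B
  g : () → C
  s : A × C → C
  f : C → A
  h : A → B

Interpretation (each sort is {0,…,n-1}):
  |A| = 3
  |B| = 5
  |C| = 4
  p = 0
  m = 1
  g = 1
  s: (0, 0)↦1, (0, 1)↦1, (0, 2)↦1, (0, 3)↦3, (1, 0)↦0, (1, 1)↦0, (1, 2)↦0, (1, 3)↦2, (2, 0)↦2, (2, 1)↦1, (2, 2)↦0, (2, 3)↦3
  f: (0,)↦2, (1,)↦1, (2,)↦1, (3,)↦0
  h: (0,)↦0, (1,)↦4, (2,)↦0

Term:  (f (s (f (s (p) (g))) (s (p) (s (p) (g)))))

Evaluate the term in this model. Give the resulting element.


  p = 0
  g = 1
  (s (p) (g)) = s(0, 1) = 1
  (f (s (p) (g))) = f(1,) = 1
  p = 0
  p = 0
  g = 1
  (s (p) (g)) = s(0, 1) = 1
  (s (p) (s (p) (g))) = s(0, 1) = 1
  (s (f (s (p) (g))) (s (p) (s (p) (g)))) = s(1, 1) = 0
  (f (s (f (s (p) (g))) (s (p) (s (p) (g))))) = f(0,) = 2

value = 2


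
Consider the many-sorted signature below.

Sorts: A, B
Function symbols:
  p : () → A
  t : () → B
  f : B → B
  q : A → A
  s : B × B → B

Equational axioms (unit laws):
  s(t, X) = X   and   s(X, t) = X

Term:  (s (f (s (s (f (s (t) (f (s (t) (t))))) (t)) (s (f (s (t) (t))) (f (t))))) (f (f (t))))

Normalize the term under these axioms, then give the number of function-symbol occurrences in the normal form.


1. (s (f (s (s (f (s (t) (f (s (t) (t))))) (t)) (s (f (s (t) (t))) (f (t))))) (f (f (t))))  →  (s (f (s (f (s (t) (f (s (t) (t))))) (s (f (s (t) (t))) (f (t))))) (f (f (t))))
2. (s (f (s (f (s (t) (f (s (t) (t))))) (s (f (s (t) (t))) (f (t))))) (f (f (t))))  →  (s (f (s (f (f (s (t) (t)))) (s (f (s (t) (t))) (f (t))))) (f (f (t))))
3. (s (f (s (f (f (s (t) (t)))) (s (f (s (t) (t))) (f (t))))) (f (f (t))))  →  (s (f (s (f (f (t))) (s (f (s (t) (t))) (f (t))))) (f (f (t))))
4. (s (f (s (f (f (t))) (s (f (s (t) (t))) (f (t))))) (f (f (t))))  →  (s (f (s (f (f (t))) (s (f (t)) (f (t))))) (f (f (t))))
normal form: (s (f (s (f (f (t))) (s (f (t)) (f (t))))) (f (f (t))))

size = 14


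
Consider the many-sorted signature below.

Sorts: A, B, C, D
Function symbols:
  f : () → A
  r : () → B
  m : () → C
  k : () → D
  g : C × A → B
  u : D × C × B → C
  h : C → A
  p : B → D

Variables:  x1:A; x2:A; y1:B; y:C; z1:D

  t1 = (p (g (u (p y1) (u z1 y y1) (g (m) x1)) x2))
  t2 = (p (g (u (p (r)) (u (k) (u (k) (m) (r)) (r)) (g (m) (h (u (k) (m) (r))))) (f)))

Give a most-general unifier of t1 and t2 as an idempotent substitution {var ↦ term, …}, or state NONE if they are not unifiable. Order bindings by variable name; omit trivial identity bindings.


{x1 ↦ (h (u (k) (m) (r))), x2 ↦ (f), y ↦ (u (k) (m) (r)), y1 ↦ (r), z1 ↦ (k)}


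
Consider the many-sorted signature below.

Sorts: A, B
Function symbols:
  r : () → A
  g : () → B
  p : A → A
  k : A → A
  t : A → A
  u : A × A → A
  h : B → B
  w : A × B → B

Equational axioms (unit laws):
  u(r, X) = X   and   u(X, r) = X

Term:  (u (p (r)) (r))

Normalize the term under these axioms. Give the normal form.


1. (u (p (r)) (r))  →  (p (r))

normal form = (p (r))


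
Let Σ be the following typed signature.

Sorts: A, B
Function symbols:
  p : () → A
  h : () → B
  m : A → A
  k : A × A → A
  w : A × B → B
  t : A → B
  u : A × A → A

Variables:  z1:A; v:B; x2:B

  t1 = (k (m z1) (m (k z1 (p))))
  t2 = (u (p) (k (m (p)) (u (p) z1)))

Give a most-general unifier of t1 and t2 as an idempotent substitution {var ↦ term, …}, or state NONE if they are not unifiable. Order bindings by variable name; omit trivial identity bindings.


head clash or occurs-check failure — not unifiable

NONE (not unifiable)


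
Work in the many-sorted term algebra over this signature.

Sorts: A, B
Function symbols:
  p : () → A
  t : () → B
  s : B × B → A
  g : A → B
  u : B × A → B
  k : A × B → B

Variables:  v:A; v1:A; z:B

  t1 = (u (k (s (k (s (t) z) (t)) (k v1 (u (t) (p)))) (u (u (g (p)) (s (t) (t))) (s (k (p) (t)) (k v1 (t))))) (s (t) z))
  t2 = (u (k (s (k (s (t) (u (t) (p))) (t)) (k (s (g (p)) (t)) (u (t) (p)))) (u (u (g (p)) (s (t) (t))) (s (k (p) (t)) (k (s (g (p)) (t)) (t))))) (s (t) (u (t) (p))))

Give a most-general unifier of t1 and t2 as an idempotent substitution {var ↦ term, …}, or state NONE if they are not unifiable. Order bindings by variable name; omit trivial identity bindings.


{v1 ↦ (s (g (p)) (t)), z ↦ (u (t) (p))}


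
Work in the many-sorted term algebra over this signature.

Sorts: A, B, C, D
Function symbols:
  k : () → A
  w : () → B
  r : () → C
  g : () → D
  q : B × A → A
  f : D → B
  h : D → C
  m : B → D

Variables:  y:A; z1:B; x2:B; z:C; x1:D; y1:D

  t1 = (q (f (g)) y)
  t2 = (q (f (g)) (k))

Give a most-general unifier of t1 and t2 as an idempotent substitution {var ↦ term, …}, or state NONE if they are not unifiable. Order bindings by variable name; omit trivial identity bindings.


{y ↦ (k)}


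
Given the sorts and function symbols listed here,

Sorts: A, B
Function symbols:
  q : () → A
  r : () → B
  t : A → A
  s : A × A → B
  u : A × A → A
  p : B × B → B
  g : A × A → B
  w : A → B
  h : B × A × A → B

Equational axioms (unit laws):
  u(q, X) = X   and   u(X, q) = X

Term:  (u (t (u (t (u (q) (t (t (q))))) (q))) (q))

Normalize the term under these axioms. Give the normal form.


1. (u (t (u (t (u (q) (t (t (q))))) (q))) (q))  →  (t (u (t (u (q) (t (t (q))))) (q)))
2. (t (u (t (u (q) (t (t (q))))) (q)))  →  (t (t (u (q) (t (t (q))))))
3. (t (t (u (q) (t (t (q))))))  →  (t (t (t (t (q)))))

normal form = (t (t (t (t (q)))))


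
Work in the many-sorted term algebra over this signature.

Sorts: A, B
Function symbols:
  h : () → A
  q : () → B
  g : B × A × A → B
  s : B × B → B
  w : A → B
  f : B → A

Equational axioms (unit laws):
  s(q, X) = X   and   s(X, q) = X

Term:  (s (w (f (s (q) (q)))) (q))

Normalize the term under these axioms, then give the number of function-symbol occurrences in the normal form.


size = 3

1. (s (w (f (s (q) (q)))) (q))  →  (w (f (s (q) (q))))
2. (w (f (s (q) (q))))  →  (w (f (q)))
normal form: (w (f (q)))


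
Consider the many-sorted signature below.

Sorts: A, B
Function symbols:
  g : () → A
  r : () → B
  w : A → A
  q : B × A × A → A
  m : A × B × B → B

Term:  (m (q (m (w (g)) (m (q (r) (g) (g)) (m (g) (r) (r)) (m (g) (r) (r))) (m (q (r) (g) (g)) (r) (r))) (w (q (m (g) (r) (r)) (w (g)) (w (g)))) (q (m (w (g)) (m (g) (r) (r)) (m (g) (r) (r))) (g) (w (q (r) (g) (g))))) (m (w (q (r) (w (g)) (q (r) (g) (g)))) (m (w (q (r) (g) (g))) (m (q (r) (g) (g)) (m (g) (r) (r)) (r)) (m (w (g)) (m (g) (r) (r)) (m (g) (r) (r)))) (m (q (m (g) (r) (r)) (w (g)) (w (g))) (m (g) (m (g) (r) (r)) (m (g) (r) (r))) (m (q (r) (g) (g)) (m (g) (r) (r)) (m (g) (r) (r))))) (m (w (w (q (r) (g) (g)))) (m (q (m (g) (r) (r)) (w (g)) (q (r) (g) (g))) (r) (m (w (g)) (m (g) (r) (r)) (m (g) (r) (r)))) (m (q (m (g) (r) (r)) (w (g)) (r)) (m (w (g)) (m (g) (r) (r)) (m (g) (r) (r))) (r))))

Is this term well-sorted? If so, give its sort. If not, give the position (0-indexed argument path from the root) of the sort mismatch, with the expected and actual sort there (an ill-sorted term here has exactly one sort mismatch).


ill-sorted at position [2, 2, 0, 2]: expected A, got B

        (g) : A
      (w (g)) : A
          (r) : B
          (g) : A
          (g) : A
        (q (r) (g) (g)) : A
          (g) : A
          (r) : B
          (r) : B
        (m (g) (r) (r)) : B
          (g) : A
          (r) : B
          (r) : B
        (m (g) (r) (r)) : B
      (m (q (r) (g) (g)) (m (g) (r) (r)) (m (g) (r) (r))) : B
          (r) : B
          (g) : A
          (g) : A
        (q (r) (g) (g)) : A
        (r) : B
        (r) : B
      (m (q (r) (g) (g)) (r) (r)) : B
    (m (w (g)) (m (q (r) (g) (g)) (m (g) (r) (r)) (m (g) (r) (r))) (m (q (r) (g) (g)) (r) (r))) : B
          (g) : A
          (r) : B
          (r) : B
        (m (g) (r) (r)) : B
          (g) : A
        (w (g)) : A
          (g) : A
        (w (g)) : A
      (q (m (g) (r) (r)) (w (g)) (w (g))) : A
    (w (q (m (g) (r) (r)) (w (g)) (w (g)))) : A
          (g) : A
        (w (g)) : A
          (g) : A
          (r) : B
          (r) : B
        (m (g) (r) (r)) : B
          (g) : A
          (r) : B
          (r) : B
        (m (g) (r) (r)) : B
      (m (w (g)) (m (g) (r) (r)) (m (g) (r) (r))) : B
      (g) : A
          (r) : B
          (g) : A
          (g) : A
        (q (r) (g) (g)) : A
      (w (q (r) (g) (g))) : A
    (q (m (w (g)) (m (g) (r) (r)) (m (g) (r) (r))) (g) (w (q (r) (g) (g)))) : A
  (q (m (w (g)) (m (q (r) (g) (g)) (m (g) (r) (r)) (m (g) (r) (r))) (m (q (r) (g) (g)) (r) (r))) (w (q (m (g) (r) (r)) (w (g)) (w (g)))) (q (m (w (g)) (m (g) (r) (r)) (m (g) (r) (r))) (g) (w (q (r) (g) (g))))) : A
        (r) : B
          (g) : A
        (w (g)) : A
          (r) : B
          (g) : A
          (g) : A
        (q (r) (g) (g)) : A
      (q (r) (w (g)) (q (r) (g) (g))) : A
    (w (q (r) (w (g)) (q (r) (g) (g)))) : A
          (r) : B
          (g) : A
          (g) : A
        (q (r) (g) (g)) : A
      (w (q (r) (g) (g))) : A
          (r) : B
          (g) : A
          (g) : A
        (q (r) (g) (g)) : A
          (g) : A
          (r) : B
          (r) : B
        (m (g) (r) (r)) : B
        (r) : B
      (m (q (r) (g) (g)) (m (g) (r) (r)) (r)) : B
          (g) : A
        (w (g)) : A
          (g) : A
          (r) : B
          (r) : B
        (m (g) (r) (r)) : B
          (g) : A
          (r) : B
          (r) : B
        (m (g) (r) (r)) : B
      (m (w (g)) (m (g) (r) (r)) (m (g) (r) (r))) : B
    (m (w (q (r) (g) (g))) (m (q (r) (g) (g)) (m (g) (r) (r)) (r)) (m (w (g)) (m (g) (r) (r)) (m (g) (r) (r)))) : B
          (g) : A
          (r) : B
          (r) : B
        (m (g) (r) (r)) : B
          (g) : A
        (w (g)) : A
          (g) : A
        (w (g)) : A
      (q (m (g) (r) (r)) (w (g)) (w (g))) : A
        (g) : A
          (g) : A
          (r) : B
          (r) : B
        (m (g) (r) (r)) : B
          (g) : A
          (r) : B
          (r) : B
        (m (g) (r) (r)) : B
      (m (g) (m (g) (r) (r)) (m (g) (r) (r))) : B
          (r) : B
          (g) : A
          (g) : A
        (q (r) (g) (g)) : A
          (g) : A
          (r) : B
          (r) : B
        (m (g) (r) (r)) : B
          (g) : A
          (r) : B
          (r) : B
        (m (g) (r) (r)) : B
      (m (q (r) (g) (g)) (m (g) (r) (r)) (m (g) (r) (r))) : B
    (m (q (m (g) (r) (r)) (w (g)) (w (g))) (m (g) (m (g) (r) (r)) (m (g) (r) (r))) (m (q (r) (g) (g)) (m (g) (r) (r)) (m (g) (r) (r)))) : B
  (m (w (q (r) (w (g)) (q (r) (g) (g)))) (m (w (q (r) (g) (g))) (m (q (r) (g) (g)) (m (g) (r) (r)) (r)) (m (w (g)) (m (g) (r) (r)) (m (g) (r) (r)))) (m (q (m (g) (r) (r)) (w (g)) (w (g))) (m (g) (m (g) (r) (r)) (m (g) (r) (r))) (m (q (r) (g) (g)) (m (g) (r) (r)) (m (g) (r) (r))))) : B
          (r) : B
          (g) : A
          (g) : A
        (q (r) (g) (g)) : A
      (w (q (r) (g) (g))) : A
    (w (w (q (r) (g) (g)))) : A
          (g) : A
          (r) : B
          (r) : B
        (m (g) (r) (r)) : B
          (g) : A
        (w (g)) : A
          (r) : B
          (g) : A
          (g) : A
        (q (r) (g) (g)) : A
      (q (m (g) (r) (r)) (w (g)) (q (r) (g) (g))) : A
      (r) : B
          (g) : A
        (w (g)) : A
          (g) : A
          (r) : B
          (r) : B
        (m (g) (r) (r)) : B
          (g) : A
          (r) : B
          (r) : B
        (m (g) (r) (r)) : B
      (m (w (g)) (m (g) (r) (r)) (m (g) (r) (r))) : B
    (m (q (m (g) (r) (r)) (w (g)) (q (r) (g) (g))) (r) (m (w (g)) (m (g) (r) (r)) (m (g) (r) (r)))) : B
          (g) : A
          (r) : B
          (r) : B
        (m (g) (r) (r)) : B
          (g) : A
        (w (g)) : A
        (r) : B
      (q (m (g) (r) (r)) (w (g)) (r)) : ✗ arg 2 at [2, 2, 0, 2] has sort B, expected A
          (g) : A
        (w (g)) : A
          (g) : A
          (r) : B
          (r) : B
        (m (g) (r) (r)) : B
          (g) : A
          (r) : B
          (r) : B
        (m (g) (r) (r)) : B
      (m (w (g)) (m (g) (r) (r)) (m (g) (r) (r))) : B
      (r) : B
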